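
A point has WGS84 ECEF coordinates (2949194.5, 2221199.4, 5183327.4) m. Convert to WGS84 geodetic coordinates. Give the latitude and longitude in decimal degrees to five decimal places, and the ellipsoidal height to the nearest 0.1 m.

λ = atan2(Y, X) = 36.98539952°; p = √(X²+Y²) = 3692082.7 m.
Bowring's method on WGS84 (a = 6378137 m, b = 6356752.314 m) gives φ = 54.71939962°, h = -94.207 m.

lat 54.71940°, lon 36.98540°, h -94.2 m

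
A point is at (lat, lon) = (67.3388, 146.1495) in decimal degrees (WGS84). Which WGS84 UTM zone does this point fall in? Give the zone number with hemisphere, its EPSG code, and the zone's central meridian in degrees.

Zone 55N (EPSG:32655), central meridian 147°

UTM zone = ⌊(λ + 180)/6⌋ + 1; 146.1495° ∈ [144°, 150°) → zone 55.
Hemisphere: N (φ ≥ 0).
Central meridian λ₀ = 6×55 − 183 = 147°.
EPSG code: 32655.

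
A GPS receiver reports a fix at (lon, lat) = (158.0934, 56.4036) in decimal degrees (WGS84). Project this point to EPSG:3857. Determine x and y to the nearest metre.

Web Mercator is spherical with R = a = 6378137 m.
x = R·λ = 6378137 × 2.759250356 = 17598876.786 m.
y = R·ln tan(π/4 + φ/2) = 6378137 × 1.197714028 = 7639184.156 m.

x 17598877 m, y 7639184 m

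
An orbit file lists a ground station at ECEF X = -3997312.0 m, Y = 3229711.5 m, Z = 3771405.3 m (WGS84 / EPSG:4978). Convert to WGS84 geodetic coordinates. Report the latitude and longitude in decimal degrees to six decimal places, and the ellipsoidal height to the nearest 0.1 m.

λ = atan2(Y, X) = 141.06279992°; p = √(X²+Y²) = 5139021.3 m.
Bowring's method on WGS84 (a = 6378137 m, b = 6356752.314 m) gives φ = 36.45770017°, h = 3778.046 m.

lat 36.457700°, lon 141.062800°, h 3778.0 m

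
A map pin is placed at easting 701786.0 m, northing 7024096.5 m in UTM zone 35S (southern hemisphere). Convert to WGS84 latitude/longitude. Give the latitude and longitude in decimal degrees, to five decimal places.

Zone 35S: λ₀ = 27°, k₀ = 0.9996, false easting 500000 m, false northing 10000000 m.
Meridian distance M = (N − FN)/k₀ = -2977094.3 m.
Inverse transverse Mercator on WGS84 gives φ = -26.89029972°, λ = 29.03160039°.

lat -26.89030°, lon 29.03160°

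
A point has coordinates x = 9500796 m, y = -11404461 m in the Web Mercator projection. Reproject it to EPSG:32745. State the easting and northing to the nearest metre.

Web Mercator inverse (R = 6378137 m) → φ = -71.00640051°, λ = 85.34710258°.
UTM 45S forward: E = 439965.560 m, N = 2121070.512 m.

E 439966 m, N 2121071 m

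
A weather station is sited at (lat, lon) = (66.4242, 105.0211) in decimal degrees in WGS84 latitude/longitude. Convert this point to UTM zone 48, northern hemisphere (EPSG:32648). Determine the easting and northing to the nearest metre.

Zone 48 central meridian λ₀ = 6×48 − 183 = 105°; Δλ = +0.0211°.
Transverse Mercator on WGS84 with k₀ = 0.9996 gives E = 500941.723 m, N = 7367194.047 m.

E 500942 m, N 7367194 m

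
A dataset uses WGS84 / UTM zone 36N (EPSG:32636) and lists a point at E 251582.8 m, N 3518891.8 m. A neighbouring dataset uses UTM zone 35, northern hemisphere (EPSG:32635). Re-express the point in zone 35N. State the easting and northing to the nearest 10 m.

E 819790 m, N 3520860 m

UTM 36N → geographic: φ = 31.77859960°, λ = 30.37670007°.
UTM 35N (λ₀ = 27°) forward: E = 819794.435 m, N = 3520861.868 m.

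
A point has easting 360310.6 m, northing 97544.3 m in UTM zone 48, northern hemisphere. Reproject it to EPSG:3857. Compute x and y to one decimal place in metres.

x 11548796.0 m, y 98221.1 m

Unproject from UTM 48N (λ₀ = 105°) → φ = 0.88229995°, λ = 103.74459986°.
Web Mercator (R = 6378137 m): x = 11548796.029 m, y = 98221.064 m.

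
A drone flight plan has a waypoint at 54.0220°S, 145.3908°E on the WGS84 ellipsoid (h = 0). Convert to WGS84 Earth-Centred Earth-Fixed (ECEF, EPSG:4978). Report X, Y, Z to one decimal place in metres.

WGS84: a = 6378137 m, e² = 0.006694380; N(φ) = a/√(1−e²sin²φ) = 6392163.927 m.
X = (N+h)·cosφ·cosλ = -3090727.031 m; Y = (N+h)·cosφ·sinλ = 2132882.301 m; Z = (N(1−e²)+h)·sinφ = -5138182.769 m.

X -3090727.0 m, Y 2132882.3 m, Z -5138182.8 m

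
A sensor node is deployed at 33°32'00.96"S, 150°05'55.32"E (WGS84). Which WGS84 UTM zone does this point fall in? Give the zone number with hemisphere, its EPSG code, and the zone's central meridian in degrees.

Zone 56S (EPSG:32756), central meridian 153°

UTM zone = ⌊(λ + 180)/6⌋ + 1; 150.0987° ∈ [150°, 156°) → zone 56.
Hemisphere: S (φ < 0).
Central meridian λ₀ = 6×56 − 183 = 153°.
EPSG code: 32756.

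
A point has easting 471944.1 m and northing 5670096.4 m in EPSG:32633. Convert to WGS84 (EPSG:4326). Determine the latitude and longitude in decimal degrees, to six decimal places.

Zone 33N: λ₀ = 15°, k₀ = 0.9996, false easting 500000 m.
Meridian distance M = (N − FN)/k₀ = 5672365.3 m.
Inverse transverse Mercator on WGS84 gives φ = 51.18160017°, λ = 14.59860051°.

lat 51.181600°, lon 14.598601°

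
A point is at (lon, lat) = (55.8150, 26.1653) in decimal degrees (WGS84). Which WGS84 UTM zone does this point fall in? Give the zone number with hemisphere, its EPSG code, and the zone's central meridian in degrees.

Zone 40N (EPSG:32640), central meridian 57°

UTM zone = ⌊(λ + 180)/6⌋ + 1; 55.8150° ∈ [54°, 60°) → zone 40.
Hemisphere: N (φ ≥ 0).
Central meridian λ₀ = 6×40 − 183 = 57°.
EPSG code: 32640.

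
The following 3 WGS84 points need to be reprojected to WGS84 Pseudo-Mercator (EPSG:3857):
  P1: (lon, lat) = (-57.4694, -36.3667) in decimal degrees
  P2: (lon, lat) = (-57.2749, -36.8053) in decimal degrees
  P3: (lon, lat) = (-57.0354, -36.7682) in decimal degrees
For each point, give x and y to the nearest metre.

P1: x -6397464 m, y -4351197 m; P2: x -6375813 m, y -4412003 m; P3: x -6349152 m, y -4406846 m

Web Mercator: x = R·λ, y = R·ln tan(π/4+φ/2), R = 6378137 m.
P1 (-36.3667°, -57.4694°) → (-6397464.344, -4351196.750) m.
P2 (-36.8053°, -57.2749°) → (-6375812.703, -4412002.754) m.
P3 (-36.7682°, -57.0354°) → (-6349151.685, -4406845.919) m.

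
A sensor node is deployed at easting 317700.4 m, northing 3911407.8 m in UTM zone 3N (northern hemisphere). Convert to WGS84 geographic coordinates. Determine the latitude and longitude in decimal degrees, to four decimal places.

lat 35.3293°, lon -167.0057°

Zone 3N: λ₀ = -165°, k₀ = 0.9996, false easting 500000 m.
Meridian distance M = (N − FN)/k₀ = 3912973.0 m.
Inverse transverse Mercator on WGS84 gives φ = 35.32930021°, λ = -167.00569978°.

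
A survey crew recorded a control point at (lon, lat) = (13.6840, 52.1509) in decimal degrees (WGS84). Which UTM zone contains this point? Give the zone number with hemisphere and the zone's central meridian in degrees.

UTM zone = ⌊(λ + 180)/6⌋ + 1; 13.6840° ∈ [12°, 18°) → zone 33.
Hemisphere: N (φ ≥ 0).
Central meridian λ₀ = 6×33 − 183 = 15°.

Zone 33N, central meridian 15°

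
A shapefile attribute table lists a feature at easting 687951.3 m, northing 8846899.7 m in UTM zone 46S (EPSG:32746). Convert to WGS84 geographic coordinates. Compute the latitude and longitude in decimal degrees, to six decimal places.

lat -10.426700°, lon 94.717000°

Zone 46S: λ₀ = 93°, k₀ = 0.9996, false easting 500000 m, false northing 10000000 m.
Meridian distance M = (N − FN)/k₀ = -1153561.7 m.
Inverse transverse Mercator on WGS84 gives φ = -10.42669964°, λ = 94.71700028°.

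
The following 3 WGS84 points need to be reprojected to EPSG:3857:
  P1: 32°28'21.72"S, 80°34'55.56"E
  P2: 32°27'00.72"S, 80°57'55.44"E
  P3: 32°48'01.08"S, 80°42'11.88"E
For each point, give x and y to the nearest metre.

P1: x 8970358 m, y -3825521 m; P2: x 9013027 m, y -3822553 m; P3: x 8983850 m, y -3868827 m

Web Mercator: x = R·λ, y = R·ln tan(π/4+φ/2), R = 6378137 m.
P1 (-32.4727°, 80.5821°) → (8970358.339, -3825521.048) m.
P2 (-32.4502°, 80.9654°) → (9013027.100, -3822552.538) m.
P3 (-32.8003°, 80.7033°) → (8983850.261, -3868827.028) m.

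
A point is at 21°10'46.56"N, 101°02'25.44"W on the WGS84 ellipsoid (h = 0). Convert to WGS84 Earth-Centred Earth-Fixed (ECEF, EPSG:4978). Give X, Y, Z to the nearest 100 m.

WGS84: a = 6378137 m, e² = 0.006694380; N(φ) = a/√(1−e²sin²φ) = 6380925.541 m.
X = (N+h)·cosφ·cosλ = -1139414.337 m; Y = (N+h)·cosφ·sinλ = -5839791.389 m; Z = (N(1−e²)+h)·sinφ = 2289948.056 m.

X -1139400 m, Y -5839800 m, Z 2289900 m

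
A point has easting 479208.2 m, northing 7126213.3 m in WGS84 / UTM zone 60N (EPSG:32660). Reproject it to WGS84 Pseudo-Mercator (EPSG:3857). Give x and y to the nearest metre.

x 19655783 m, y 9416456 m

Unproject from UTM 60N (λ₀ = 177°) → φ = 64.26139960°, λ = 176.57089997°.
Web Mercator (R = 6378137 m): x = 19655782.674 m, y = 9416456.346 m.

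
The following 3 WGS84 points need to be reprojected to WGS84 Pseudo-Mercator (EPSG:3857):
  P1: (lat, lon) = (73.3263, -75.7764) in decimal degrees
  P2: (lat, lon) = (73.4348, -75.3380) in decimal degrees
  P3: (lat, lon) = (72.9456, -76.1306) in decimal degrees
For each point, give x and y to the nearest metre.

Web Mercator: x = R·λ, y = R·ln tan(π/4+φ/2), R = 6378137 m.
P1 (73.3263°, -75.7764°) → (-8435390.262, 12248887.867) m.
P2 (73.4348°, -75.3380°) → (-8386587.797, 12291117.342) m.
P3 (72.9456°, -76.1306°) → (-8474819.626, 12102797.402) m.

P1: x -8435390 m, y 12248888 m; P2: x -8386588 m, y 12291117 m; P3: x -8474820 m, y 12102797 m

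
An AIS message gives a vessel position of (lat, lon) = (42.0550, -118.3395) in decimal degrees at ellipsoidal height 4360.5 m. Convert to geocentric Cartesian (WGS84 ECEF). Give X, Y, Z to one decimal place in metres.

WGS84: a = 6378137 m, e² = 0.006694380; N(φ) = a/√(1−e²sin²φ) = 6387737.654 m.
X = (N+h)·cosφ·cosλ = -2252972.597 m; Y = (N+h)·cosφ·sinλ = -4177322.478 m; Z = (N(1−e²)+h)·sinφ = 4253062.643 m.

X -2252972.6 m, Y -4177322.5 m, Z 4253062.6 m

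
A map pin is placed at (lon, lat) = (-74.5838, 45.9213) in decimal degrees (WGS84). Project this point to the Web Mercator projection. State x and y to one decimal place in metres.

x -8302630.6 m, y 5767746.4 m

Web Mercator is spherical with R = a = 6378137 m.
x = R·λ = 6378137 × -1.301732879 = -8302630.637 m.
y = R·ln tan(π/4 + φ/2) = 6378137 × 0.904299554 = 5767746.447 m.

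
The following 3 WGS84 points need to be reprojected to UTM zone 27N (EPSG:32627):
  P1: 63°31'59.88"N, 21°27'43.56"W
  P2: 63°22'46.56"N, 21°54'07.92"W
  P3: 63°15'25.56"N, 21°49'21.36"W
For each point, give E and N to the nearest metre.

UTM zone 27N: λ₀ = -21°, k₀ = 0.9996.
P1 (63.5333°, -21.4621°) → (477021.617, 7045093.140) m.
P2 (63.3796°, -21.9022°) → (454896.782, 7028201.749) m.
P3 (63.2571°, -21.8226°) → (458700.915, 7014499.830) m.

P1: E 477022 m, N 7045093 m; P2: E 454897 m, N 7028202 m; P3: E 458701 m, N 7014500 m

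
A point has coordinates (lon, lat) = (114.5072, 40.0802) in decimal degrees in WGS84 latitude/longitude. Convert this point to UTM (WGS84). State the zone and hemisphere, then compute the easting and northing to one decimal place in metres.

Longitude 114.5072° lies in the 6° band [114°, 120°), giving zone 50; latitude is north of the equator, so 50N.
Zone 50 central meridian λ₀ = 6×50 − 183 = 117°; Δλ = -2.4928°.
Transverse Mercator on WGS84 with k₀ = 0.9996 gives E = 287452.891 m, N = 4439636.738 m.

Zone 50N: E 287452.9 m, N 4439636.7 m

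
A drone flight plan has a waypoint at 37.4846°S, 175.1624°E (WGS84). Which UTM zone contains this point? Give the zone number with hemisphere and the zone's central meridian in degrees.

UTM zone = ⌊(λ + 180)/6⌋ + 1; 175.1624° ∈ [174°, 180°) → zone 60.
Hemisphere: S (φ < 0).
Central meridian λ₀ = 6×60 − 183 = 177°.

Zone 60S, central meridian 177°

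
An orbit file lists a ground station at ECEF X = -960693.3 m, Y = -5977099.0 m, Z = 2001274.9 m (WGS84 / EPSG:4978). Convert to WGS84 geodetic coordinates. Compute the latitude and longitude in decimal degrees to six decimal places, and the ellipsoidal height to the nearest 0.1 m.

λ = atan2(Y, X) = -99.13099977°; p = √(X²+Y²) = 6053812.4 m.
Bowring's method on WGS84 (a = 6378137 m, b = 6356752.314 m) gives φ = 18.40790014°, h = 8.313 m.

lat 18.407900°, lon -99.131000°, h 8.3 m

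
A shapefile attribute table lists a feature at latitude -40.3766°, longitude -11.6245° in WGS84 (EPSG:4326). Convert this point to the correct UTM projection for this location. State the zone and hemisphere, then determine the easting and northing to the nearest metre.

Longitude -11.6245° lies in the 6° band [-12°, -6°), giving zone 29; latitude is south of the equator, so 29S.
Zone 29 central meridian λ₀ = 6×29 − 183 = -9°; Δλ = -2.6245°.
Transverse Mercator on WGS84 with k₀ = 0.9996 gives E = 277196.358 m, N = 5527135.546 m.

Zone 29S: E 277196 m, N 5527136 m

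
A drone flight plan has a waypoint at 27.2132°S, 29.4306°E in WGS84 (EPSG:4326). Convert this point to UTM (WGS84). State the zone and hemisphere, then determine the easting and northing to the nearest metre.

Zone 35S: E 740738 m, N 6987614 m

Longitude 29.4306° lies in the 6° band [24°, 30°), giving zone 35; latitude is south of the equator, so 35S.
Zone 35 central meridian λ₀ = 6×35 − 183 = 27°; Δλ = +2.4306°.
Transverse Mercator on WGS84 with k₀ = 0.9996 gives E = 740738.291 m, N = 6987614.499 m.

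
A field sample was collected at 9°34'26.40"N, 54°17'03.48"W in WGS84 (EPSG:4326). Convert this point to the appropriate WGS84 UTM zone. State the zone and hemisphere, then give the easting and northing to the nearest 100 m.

Zone 21N: E 798100 m, N 1059500 m

Longitude -54.2843° lies in the 6° band [-60°, -54°), giving zone 21; latitude is north of the equator, so 21N.
Zone 21 central meridian λ₀ = 6×21 − 183 = -57°; Δλ = +2.7157°.
Transverse Mercator on WGS84 with k₀ = 0.9996 gives E = 798114.174 m, N = 1059488.741 m.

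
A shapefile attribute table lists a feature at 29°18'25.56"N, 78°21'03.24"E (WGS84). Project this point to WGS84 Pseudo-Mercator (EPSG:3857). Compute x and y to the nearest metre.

Web Mercator is spherical with R = a = 6378137 m.
x = R·λ = 6378137 × 1.367481177 = 8721982.291 m.
y = R·ln tan(π/4 + φ/2) = 6378137 × 0.535390091 = 3414791.351 m.

x 8721982 m, y 3414791 m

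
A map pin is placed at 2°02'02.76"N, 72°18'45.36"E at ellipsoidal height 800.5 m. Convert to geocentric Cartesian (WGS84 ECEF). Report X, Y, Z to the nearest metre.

X 1936858 m, Y 6073591 m, Z 224901 m

WGS84: a = 6378137 m, e² = 0.006694380; N(φ) = a/√(1−e²sin²φ) = 6378163.896 m.
X = (N+h)·cosφ·cosλ = 1936858.399 m; Y = (N+h)·cosφ·sinλ = 6073590.516 m; Z = (N(1−e²)+h)·sinφ = 224901.252 m.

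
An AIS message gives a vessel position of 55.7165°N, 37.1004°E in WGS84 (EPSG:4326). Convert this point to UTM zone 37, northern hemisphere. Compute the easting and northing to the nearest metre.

Zone 37 central meridian λ₀ = 6×37 − 183 = 39°; Δλ = -1.8996°.
Transverse Mercator on WGS84 with k₀ = 0.9996 gives E = 380668.284 m, N = 6176162.272 m.

E 380668 m, N 6176162 m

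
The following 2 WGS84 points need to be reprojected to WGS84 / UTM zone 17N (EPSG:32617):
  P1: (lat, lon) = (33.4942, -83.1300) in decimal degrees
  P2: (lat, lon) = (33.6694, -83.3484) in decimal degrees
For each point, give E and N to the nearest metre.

P1: E 302123 m, N 3708107 m; P2: E 282270 m, N 3727975 m

UTM zone 17N: λ₀ = -81°, k₀ = 0.9996.
P1 (33.4942°, -83.1300°) → (302122.999, 3708106.508) m.
P2 (33.6694°, -83.3484°) → (282270.141, 3727975.302) m.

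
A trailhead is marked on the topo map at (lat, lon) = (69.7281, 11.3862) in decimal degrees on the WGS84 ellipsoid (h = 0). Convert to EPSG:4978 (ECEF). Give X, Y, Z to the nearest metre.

WGS84: a = 6378137 m, e² = 0.006694380; N(φ) = a/√(1−e²sin²φ) = 6397006.415 m.
X = (N+h)·cosφ·cosλ = 2172785.202 m; Y = (N+h)·cosφ·sinλ = 437565.769 m; Z = (N(1−e²)+h)·sinφ = 5960597.832 m.

X 2172785 m, Y 437566 m, Z 5960598 m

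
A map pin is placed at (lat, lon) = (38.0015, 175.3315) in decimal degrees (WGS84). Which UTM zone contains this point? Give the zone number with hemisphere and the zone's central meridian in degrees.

Zone 60N, central meridian 177°

UTM zone = ⌊(λ + 180)/6⌋ + 1; 175.3315° ∈ [174°, 180°) → zone 60.
Hemisphere: N (φ ≥ 0).
Central meridian λ₀ = 6×60 − 183 = 177°.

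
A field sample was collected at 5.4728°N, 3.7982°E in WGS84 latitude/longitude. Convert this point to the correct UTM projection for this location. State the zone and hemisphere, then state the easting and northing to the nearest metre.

Zone 31N: E 588420 m, N 604986 m

Longitude 3.7982° lies in the 6° band [0°, 6°), giving zone 31; latitude is north of the equator, so 31N.
Zone 31 central meridian λ₀ = 6×31 − 183 = 3°; Δλ = +0.7982°.
Transverse Mercator on WGS84 with k₀ = 0.9996 gives E = 588420.318 m, N = 604986.020 m.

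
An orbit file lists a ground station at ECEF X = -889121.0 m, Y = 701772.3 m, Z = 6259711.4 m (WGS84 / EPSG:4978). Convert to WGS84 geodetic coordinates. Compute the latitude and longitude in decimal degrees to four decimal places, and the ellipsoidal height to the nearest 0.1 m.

lat 79.8104°, lon 141.7164°, h 3941.3 m

λ = atan2(Y, X) = 141.71640078°; p = √(X²+Y²) = 1132705.0 m.
Bowring's method on WGS84 (a = 6378137 m, b = 6356752.314 m) gives φ = 79.81040013°, h = 3941.326 m.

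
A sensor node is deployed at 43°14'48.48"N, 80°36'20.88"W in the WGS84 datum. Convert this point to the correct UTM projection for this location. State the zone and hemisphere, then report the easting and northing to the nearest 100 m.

Zone 17N: E 532000 m, N 4788300 m

Longitude -80.6058° lies in the 6° band [-84°, -78°), giving zone 17; latitude is north of the equator, so 17N.
Zone 17 central meridian λ₀ = 6×17 − 183 = -81°; Δλ = +0.3942°.
Transverse Mercator on WGS84 with k₀ = 0.9996 gives E = 532001.711 m, N = 4788297.536 m.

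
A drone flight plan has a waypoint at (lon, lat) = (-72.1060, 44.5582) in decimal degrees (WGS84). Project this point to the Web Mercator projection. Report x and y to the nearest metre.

x -8026803 m, y 5552235 m

Web Mercator is spherical with R = a = 6378137 m.
x = R·λ = 6378137 × -1.258487110 = -8026803.203 m.
y = R·ln tan(π/4 + φ/2) = 6378137 × 0.870510499 = 5552235.219 m.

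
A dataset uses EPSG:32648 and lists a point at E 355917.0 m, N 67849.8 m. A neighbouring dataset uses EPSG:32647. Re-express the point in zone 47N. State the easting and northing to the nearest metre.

UTM 48N → geographic: φ = 0.61370040°, λ = 103.70519961°.
UTM 47N (λ₀ = 99°) forward: E = 1024134.373 m, N = 68063.268 m.

E 1024134 m, N 68063 m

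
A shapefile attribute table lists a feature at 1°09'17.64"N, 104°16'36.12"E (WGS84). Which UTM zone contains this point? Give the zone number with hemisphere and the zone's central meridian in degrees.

Zone 48N, central meridian 105°

UTM zone = ⌊(λ + 180)/6⌋ + 1; 104.2767° ∈ [102°, 108°) → zone 48.
Hemisphere: N (φ ≥ 0).
Central meridian λ₀ = 6×48 − 183 = 105°.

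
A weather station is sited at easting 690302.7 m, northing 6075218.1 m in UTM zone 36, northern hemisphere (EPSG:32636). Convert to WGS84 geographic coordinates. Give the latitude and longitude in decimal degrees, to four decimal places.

Zone 36N: λ₀ = 33°, k₀ = 0.9996, false easting 500000 m.
Meridian distance M = (N − FN)/k₀ = 6077649.2 m.
Inverse transverse Mercator on WGS84 gives φ = 54.78799963°, λ = 35.95980005°.

lat 54.7880°, lon 35.9598°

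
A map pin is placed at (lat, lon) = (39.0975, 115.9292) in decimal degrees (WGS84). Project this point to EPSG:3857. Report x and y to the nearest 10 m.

Web Mercator is spherical with R = a = 6378137 m.
x = R·λ = 6378137 × 2.023346239 = 12905179.512 m.
y = R·ln tan(π/4 + φ/2) = 6378137 × 0.742481268 = 4735647.249 m.

x 12905180 m, y 4735650 m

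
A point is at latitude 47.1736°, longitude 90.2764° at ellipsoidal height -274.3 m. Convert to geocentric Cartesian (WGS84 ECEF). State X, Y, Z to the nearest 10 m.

X -20950 m, Y 4343320 m, Z 4654700 m

WGS84: a = 6378137 m, e² = 0.006694380; N(φ) = a/√(1−e²sin²φ) = 6389651.648 m.
X = (N+h)·cosφ·cosλ = -20952.710 m; Y = (N+h)·cosφ·sinλ = 4343315.989 m; Z = (N(1−e²)+h)·sinφ = 4654704.472 m.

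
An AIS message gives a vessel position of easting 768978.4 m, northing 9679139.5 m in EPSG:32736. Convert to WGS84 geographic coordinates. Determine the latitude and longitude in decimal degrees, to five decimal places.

Zone 36S: λ₀ = 33°, k₀ = 0.9996, false easting 500000 m, false northing 10000000 m.
Meridian distance M = (N − FN)/k₀ = -320988.9 m.
Inverse transverse Mercator on WGS84 gives φ = -2.90029962°, λ = 35.41959983°.

lat -2.90030°, lon 35.41960°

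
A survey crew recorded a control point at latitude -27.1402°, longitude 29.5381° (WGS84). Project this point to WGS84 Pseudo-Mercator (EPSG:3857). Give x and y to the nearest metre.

x 3288166 m, y -3140999 m

Web Mercator is spherical with R = a = 6378137 m.
x = R·λ = 6378137 × 0.515537100 = 3288166.251 m.
y = R·ln tan(π/4 + φ/2) = 6378137 × -0.492463369 = -3140998.832 m.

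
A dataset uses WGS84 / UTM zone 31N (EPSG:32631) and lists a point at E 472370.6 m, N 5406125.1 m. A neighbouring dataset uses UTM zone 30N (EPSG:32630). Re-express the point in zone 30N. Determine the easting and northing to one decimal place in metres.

E 912826.4 m, N 5421325.4 m

UTM 31N → geographic: φ = 48.80749996°, λ = 2.62370026°.
UTM 30N (λ₀ = -3°) forward: E = 912826.435 m, N = 5421325.412 m.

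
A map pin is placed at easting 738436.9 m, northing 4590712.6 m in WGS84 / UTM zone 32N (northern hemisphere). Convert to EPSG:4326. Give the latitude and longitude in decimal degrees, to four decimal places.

lat 41.4326°, lon 11.8537°

Zone 32N: λ₀ = 9°, k₀ = 0.9996, false easting 500000 m.
Meridian distance M = (N − FN)/k₀ = 4592549.6 m.
Inverse transverse Mercator on WGS84 gives φ = 41.43259985°, λ = 11.85369986°.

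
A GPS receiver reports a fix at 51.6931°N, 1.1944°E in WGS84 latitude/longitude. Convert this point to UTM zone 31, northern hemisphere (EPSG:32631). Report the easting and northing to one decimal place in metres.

E 375203.5 m, N 5728448.1 m

Zone 31 central meridian λ₀ = 6×31 − 183 = 3°; Δλ = -1.8056°.
Transverse Mercator on WGS84 with k₀ = 0.9996 gives E = 375203.481 m, N = 5728448.079 m.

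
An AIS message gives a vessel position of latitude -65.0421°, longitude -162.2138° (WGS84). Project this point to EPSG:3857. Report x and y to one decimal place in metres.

Web Mercator is spherical with R = a = 6378137 m.
x = R·λ = 6378137 × -2.831164902 = -18057557.616 m.
y = R·ln tan(π/4 + φ/2) = 6378137 × -1.508194255 = -9619469.580 m.

x -18057557.6 m, y -9619469.6 m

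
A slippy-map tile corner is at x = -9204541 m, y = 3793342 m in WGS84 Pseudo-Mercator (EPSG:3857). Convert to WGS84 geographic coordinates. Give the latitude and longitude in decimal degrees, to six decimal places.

R = 6378137 m. λ = x/R = -82.68579864°.
φ = 2·arctan(exp(y/R)) − 90° = 2·arctan(1.81256) − 90° = 32.22849758°.

lat 32.228498°, lon -82.685799°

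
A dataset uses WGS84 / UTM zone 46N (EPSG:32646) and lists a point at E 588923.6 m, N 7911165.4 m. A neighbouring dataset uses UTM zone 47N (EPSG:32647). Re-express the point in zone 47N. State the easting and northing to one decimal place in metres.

UTM 46N → geographic: φ = 71.28640043°, λ = 95.48390007°.
UTM 47N (λ₀ = 99°) forward: E = 374155.099 m, N = 7912998.081 m.

E 374155.1 m, N 7912998.1 m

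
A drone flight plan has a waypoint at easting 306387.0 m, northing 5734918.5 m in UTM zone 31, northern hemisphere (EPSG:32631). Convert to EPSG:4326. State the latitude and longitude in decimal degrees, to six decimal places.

lat 51.731700°, lon 0.196201°

Zone 31N: λ₀ = 3°, k₀ = 0.9996, false easting 500000 m.
Meridian distance M = (N − FN)/k₀ = 5737213.4 m.
Inverse transverse Mercator on WGS84 gives φ = 51.73170044°, λ = 0.19620056°.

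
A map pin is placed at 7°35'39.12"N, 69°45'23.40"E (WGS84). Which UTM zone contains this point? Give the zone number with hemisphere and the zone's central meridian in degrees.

Zone 42N, central meridian 69°

UTM zone = ⌊(λ + 180)/6⌋ + 1; 69.7565° ∈ [66°, 72°) → zone 42.
Hemisphere: N (φ ≥ 0).
Central meridian λ₀ = 6×42 − 183 = 69°.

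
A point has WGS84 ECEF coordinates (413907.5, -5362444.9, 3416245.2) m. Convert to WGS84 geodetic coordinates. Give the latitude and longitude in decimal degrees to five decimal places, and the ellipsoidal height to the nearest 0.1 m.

λ = atan2(Y, X) = -85.58629976°; p = √(X²+Y²) = 5378395.2 m.
Bowring's method on WGS84 (a = 6378137 m, b = 6356752.314 m) gives φ = 32.59730019°, h = -321.948 m.

lat 32.59730°, lon -85.58630°, h -321.9 m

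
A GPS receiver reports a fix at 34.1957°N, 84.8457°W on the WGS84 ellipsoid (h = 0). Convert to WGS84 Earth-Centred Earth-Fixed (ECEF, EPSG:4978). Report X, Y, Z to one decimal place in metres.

X 474443.6 m, Y -5259734.0 m, Z 3564422.4 m

WGS84: a = 6378137 m, e² = 0.006694380; N(φ) = a/√(1−e²sin²φ) = 6384891.126 m.
X = (N+h)·cosφ·cosλ = 474443.605 m; Y = (N+h)·cosφ·sinλ = -5259733.985 m; Z = (N(1−e²)+h)·sinφ = 3564422.427 m.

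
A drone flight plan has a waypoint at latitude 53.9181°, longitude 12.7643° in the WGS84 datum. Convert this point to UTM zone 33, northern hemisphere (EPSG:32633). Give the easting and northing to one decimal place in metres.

E 353174.8 m, N 5976725.1 m

Zone 33 central meridian λ₀ = 6×33 − 183 = 15°; Δλ = -2.2357°.
Transverse Mercator on WGS84 with k₀ = 0.9996 gives E = 353174.773 m, N = 5976725.078 m.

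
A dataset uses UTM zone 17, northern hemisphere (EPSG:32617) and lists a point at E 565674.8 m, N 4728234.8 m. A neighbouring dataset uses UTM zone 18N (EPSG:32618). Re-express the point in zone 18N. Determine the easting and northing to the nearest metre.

UTM 17N → geographic: φ = 42.70379956°, λ = -80.19810007°.
UTM 18N (λ₀ = -75°) forward: E = 74234.732 m, N = 4741040.550 m.

E 74235 m, N 4741041 m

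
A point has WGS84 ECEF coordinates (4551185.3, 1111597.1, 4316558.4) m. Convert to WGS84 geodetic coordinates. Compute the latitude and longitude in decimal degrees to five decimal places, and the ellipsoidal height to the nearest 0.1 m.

lat 42.84810°, lon 13.72540°, h 2078.2 m

λ = atan2(Y, X) = 13.72539981°; p = √(X²+Y²) = 4684969.1 m.
Bowring's method on WGS84 (a = 6378137 m, b = 6356752.314 m) gives φ = 42.84810016°, h = 2078.191 m.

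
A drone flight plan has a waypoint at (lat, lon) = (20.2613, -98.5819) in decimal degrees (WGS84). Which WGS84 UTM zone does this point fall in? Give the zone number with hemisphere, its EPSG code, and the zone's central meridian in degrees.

Zone 14N (EPSG:32614), central meridian -99°

UTM zone = ⌊(λ + 180)/6⌋ + 1; -98.5819° ∈ [-102°, -96°) → zone 14.
Hemisphere: N (φ ≥ 0).
Central meridian λ₀ = 6×14 − 183 = -99°.
EPSG code: 32614.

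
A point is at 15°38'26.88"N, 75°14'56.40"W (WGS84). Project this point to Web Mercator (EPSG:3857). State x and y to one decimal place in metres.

x -8376680.4 m, y 1763162.5 m

Web Mercator is spherical with R = a = 6378137 m.
x = R·λ = 6378137 × -1.313342809 = -8376680.363 m.
y = R·ln tan(π/4 + φ/2) = 6378137 × 0.276438475 = 1763162.466 m.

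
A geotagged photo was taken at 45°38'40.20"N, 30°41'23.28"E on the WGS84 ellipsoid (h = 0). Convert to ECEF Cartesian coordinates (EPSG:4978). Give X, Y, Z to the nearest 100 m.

WGS84: a = 6378137 m, e² = 0.006694380; N(φ) = a/√(1−e²sin²φ) = 6389079.640 m.
X = (N+h)·cosφ·cosλ = 3841072.011 m; Y = (N+h)·cosφ·sinλ = 2279736.888 m; Z = (N(1−e²)+h)·sinφ = 4537711.463 m.

X 3841100 m, Y 2279700 m, Z 4537700 m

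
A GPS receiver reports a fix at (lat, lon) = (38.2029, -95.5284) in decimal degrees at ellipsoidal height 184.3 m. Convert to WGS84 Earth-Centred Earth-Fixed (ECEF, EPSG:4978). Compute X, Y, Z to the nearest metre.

WGS84: a = 6378137 m, e² = 0.006694380; N(φ) = a/√(1−e²sin²φ) = 6386318.177 m.
X = (N+h)·cosφ·cosλ = -483494.996 m; Y = (N+h)·cosφ·sinλ = -4995333.052 m; Z = (N(1−e²)+h)·sinφ = 3923280.603 m.

X -483495 m, Y -4995333 m, Z 3923281 m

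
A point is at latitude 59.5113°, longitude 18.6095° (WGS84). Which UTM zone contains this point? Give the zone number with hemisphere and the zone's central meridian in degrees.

Zone 34N, central meridian 21°

UTM zone = ⌊(λ + 180)/6⌋ + 1; 18.6095° ∈ [18°, 24°) → zone 34.
Hemisphere: N (φ ≥ 0).
Central meridian λ₀ = 6×34 − 183 = 21°.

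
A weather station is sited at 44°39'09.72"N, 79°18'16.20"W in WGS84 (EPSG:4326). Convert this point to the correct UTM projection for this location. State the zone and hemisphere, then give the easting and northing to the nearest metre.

Zone 17N: E 634436 m, N 4945769 m

Longitude -79.3045° lies in the 6° band [-84°, -78°), giving zone 17; latitude is north of the equator, so 17N.
Zone 17 central meridian λ₀ = 6×17 − 183 = -81°; Δλ = +1.6955°.
Transverse Mercator on WGS84 with k₀ = 0.9996 gives E = 634436.418 m, N = 4945769.129 m.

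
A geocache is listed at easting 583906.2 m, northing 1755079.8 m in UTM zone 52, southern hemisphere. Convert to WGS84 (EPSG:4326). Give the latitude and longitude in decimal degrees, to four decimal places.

lat -74.2772°, lon 131.7749°

Zone 52S: λ₀ = 129°, k₀ = 0.9996, false easting 500000 m, false northing 10000000 m.
Meridian distance M = (N − FN)/k₀ = -8248219.5 m.
Inverse transverse Mercator on WGS84 gives φ = -74.27720022°, λ = 131.77490095°.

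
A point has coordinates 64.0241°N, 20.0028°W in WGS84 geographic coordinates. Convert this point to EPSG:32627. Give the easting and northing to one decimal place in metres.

Zone 27 central meridian λ₀ = 6×27 − 183 = -21°; Δλ = +0.9972°.
Transverse Mercator on WGS84 with k₀ = 0.9996 gives E = 548731.685 m, N = 7100080.943 m.

E 548731.7 m, N 7100080.9 m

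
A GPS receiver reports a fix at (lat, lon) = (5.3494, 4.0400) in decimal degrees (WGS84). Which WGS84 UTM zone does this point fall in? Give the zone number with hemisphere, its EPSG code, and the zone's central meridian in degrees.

UTM zone = ⌊(λ + 180)/6⌋ + 1; 4.0400° ∈ [0°, 6°) → zone 31.
Hemisphere: N (φ ≥ 0).
Central meridian λ₀ = 6×31 − 183 = 3°.
EPSG code: 32631.

Zone 31N (EPSG:32631), central meridian 3°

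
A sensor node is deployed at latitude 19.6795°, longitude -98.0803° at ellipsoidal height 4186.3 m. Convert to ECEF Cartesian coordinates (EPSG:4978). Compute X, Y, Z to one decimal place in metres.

WGS84: a = 6378137 m, e² = 0.006694380; N(φ) = a/√(1−e²sin²φ) = 6380559.470 m.
X = (N+h)·cosφ·cosλ = -845026.339 m; Y = (N+h)·cosφ·sinλ = -5952134.684 m; Z = (N(1−e²)+h)·sinφ = 2135732.418 m.

X -845026.3 m, Y -5952134.7 m, Z 2135732.4 m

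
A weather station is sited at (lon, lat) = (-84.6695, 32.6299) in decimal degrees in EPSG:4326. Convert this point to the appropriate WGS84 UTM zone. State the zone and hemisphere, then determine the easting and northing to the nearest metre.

Zone 16N: E 718635 m, N 3612657 m

Longitude -84.6695° lies in the 6° band [-90°, -84°), giving zone 16; latitude is north of the equator, so 16N.
Zone 16 central meridian λ₀ = 6×16 − 183 = -87°; Δλ = +2.3305°.
Transverse Mercator on WGS84 with k₀ = 0.9996 gives E = 718635.401 m, N = 3612657.237 m.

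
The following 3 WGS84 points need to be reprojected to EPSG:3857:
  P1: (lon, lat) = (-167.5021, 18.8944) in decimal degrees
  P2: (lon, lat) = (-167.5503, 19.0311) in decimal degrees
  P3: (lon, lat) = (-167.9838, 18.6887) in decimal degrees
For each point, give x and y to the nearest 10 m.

P1: x -18646250 m, y 2142510 m; P2: x -18651610 m, y 2158600 m; P3: x -18699870 m, y 2118320 m

Web Mercator: x = R·λ, y = R·ln tan(π/4+φ/2), R = 6378137 m.
P1 (18.8944°, -167.5021°) → (-18646248.479, 2142507.163) m.
P2 (19.0311°, -167.5503°) → (-18651614.078, 2158597.779) m.
P3 (18.6887°, -167.9838°) → (-18699871.078, 2118319.445) m.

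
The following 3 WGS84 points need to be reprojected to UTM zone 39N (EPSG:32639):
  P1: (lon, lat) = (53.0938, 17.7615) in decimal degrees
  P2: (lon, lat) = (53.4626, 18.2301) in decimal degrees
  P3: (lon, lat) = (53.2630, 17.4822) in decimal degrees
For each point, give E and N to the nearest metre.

UTM zone 39N: λ₀ = 51°, k₀ = 0.9996.
P1 (17.7615°, 53.0938°) → (721991.706, 1965036.910) m.
P2 (18.2301°, 53.4626°) → (760422.009, 2017394.767) m.
P3 (17.4822°, 53.2630°) → (740308.116, 1934325.861) m.

P1: E 721992 m, N 1965037 m; P2: E 760422 m, N 2017395 m; P3: E 740308 m, N 1934326 m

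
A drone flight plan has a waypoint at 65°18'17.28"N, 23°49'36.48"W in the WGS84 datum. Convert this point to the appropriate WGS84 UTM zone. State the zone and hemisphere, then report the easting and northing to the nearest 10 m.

Zone 27N: E 368250 m, N 7245380 m

Longitude -23.8268° lies in the 6° band [-24°, -18°), giving zone 27; latitude is north of the equator, so 27N.
Zone 27 central meridian λ₀ = 6×27 − 183 = -21°; Δλ = -2.8268°.
Transverse Mercator on WGS84 with k₀ = 0.9996 gives E = 368253.180 m, N = 7245378.202 m.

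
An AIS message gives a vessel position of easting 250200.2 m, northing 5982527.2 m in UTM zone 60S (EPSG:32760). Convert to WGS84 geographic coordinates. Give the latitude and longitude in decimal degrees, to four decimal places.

Zone 60S: λ₀ = 177°, k₀ = 0.9996, false easting 500000 m, false northing 10000000 m.
Meridian distance M = (N − FN)/k₀ = -4019080.4 m.
Inverse transverse Mercator on WGS84 gives φ = -36.26990018°, λ = 174.21919985°.

lat -36.2699°, lon 174.2192°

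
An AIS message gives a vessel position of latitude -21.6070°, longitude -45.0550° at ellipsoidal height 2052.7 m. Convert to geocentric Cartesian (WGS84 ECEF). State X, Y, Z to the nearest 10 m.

WGS84: a = 6378137 m, e² = 0.006694380; N(φ) = a/√(1−e²sin²φ) = 6381033.860 m.
X = (N+h)·cosφ·cosλ = 4192335.109 m; Y = (N+h)·cosφ·sinλ = -4200391.551 m; Z = (N(1−e²)+h)·sinφ = -2334765.892 m.

X 4192340 m, Y -4200390 m, Z -2334770 m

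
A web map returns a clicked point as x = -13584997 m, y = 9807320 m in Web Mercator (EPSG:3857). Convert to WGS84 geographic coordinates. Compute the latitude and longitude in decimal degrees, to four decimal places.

lat 65.7447°, lon -122.0361°

R = 6378137 m. λ = x/R = -122.03610440°.
φ = 2·arctan(exp(y/R)) − 90° = 2·arctan(4.65363) − 90° = 65.74469963°.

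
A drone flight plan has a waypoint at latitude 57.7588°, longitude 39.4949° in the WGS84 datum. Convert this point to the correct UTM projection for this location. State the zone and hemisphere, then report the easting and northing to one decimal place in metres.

Zone 37N: E 529449.4 m, N 6401964.7 m

Longitude 39.4949° lies in the 6° band [36°, 42°), giving zone 37; latitude is north of the equator, so 37N.
Zone 37 central meridian λ₀ = 6×37 − 183 = 39°; Δλ = +0.4949°.
Transverse Mercator on WGS84 with k₀ = 0.9996 gives E = 529449.433 m, N = 6401964.706 m.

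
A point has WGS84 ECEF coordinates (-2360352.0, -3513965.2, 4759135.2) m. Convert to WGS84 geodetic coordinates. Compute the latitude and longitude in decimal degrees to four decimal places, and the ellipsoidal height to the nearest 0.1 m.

λ = atan2(Y, X) = -123.88950016°; p = √(X²+Y²) = 4233109.1 m.
Bowring's method on WGS84 (a = 6378137 m, b = 6356752.314 m) gives φ = 48.53879968°, h = 3175.544 m.

lat 48.5388°, lon -123.8895°, h 3175.5 m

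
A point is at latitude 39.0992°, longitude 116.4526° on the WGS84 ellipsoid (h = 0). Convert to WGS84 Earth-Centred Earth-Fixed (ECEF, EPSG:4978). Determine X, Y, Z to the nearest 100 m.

X -2207900 m, Y 4437500 m, Z 4000900 m

WGS84: a = 6378137 m, e² = 0.006694380; N(φ) = a/√(1−e²sin²φ) = 6386645.244 m.
X = (N+h)·cosφ·cosλ = -2207859.780 m; Y = (N+h)·cosφ·sinλ = 4437471.175 m; Z = (N(1−e²)+h)·sinφ = 4000869.595 m.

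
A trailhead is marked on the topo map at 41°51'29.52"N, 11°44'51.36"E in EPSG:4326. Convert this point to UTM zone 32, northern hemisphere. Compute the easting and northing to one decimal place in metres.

Zone 32 central meridian λ₀ = 6×32 − 183 = 9°; Δλ = +2.7476°.
Transverse Mercator on WGS84 with k₀ = 0.9996 gives E = 728063.905 m, N = 4637682.996 m.

E 728063.9 m, N 4637683.0 m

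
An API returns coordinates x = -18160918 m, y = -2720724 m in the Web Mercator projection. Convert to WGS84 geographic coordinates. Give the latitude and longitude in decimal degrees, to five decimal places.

R = 6378137 m. λ = x/R = -163.14230213°.
φ = 2·arctan(exp(y/R)) − 90° = 2·arctan(0.65274) − 90° = -23.73149851°.

lat -23.73150°, lon -163.14230°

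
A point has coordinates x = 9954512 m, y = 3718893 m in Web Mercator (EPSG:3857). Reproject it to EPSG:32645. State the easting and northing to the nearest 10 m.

E 729730 m, N 3505410 m

Web Mercator inverse (R = 6378137 m) → φ = 31.66099688°, λ = 89.42290276°.
UTM 45N forward: E = 729725.114 m, N = 3505411.240 m.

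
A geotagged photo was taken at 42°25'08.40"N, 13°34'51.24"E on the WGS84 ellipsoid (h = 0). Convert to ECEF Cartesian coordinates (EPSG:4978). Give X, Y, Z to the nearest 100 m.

X 4583900 m, Y 1107300 m, Z 4280100 m

WGS84: a = 6378137 m, e² = 0.006694380; N(φ) = a/√(1−e²sin²φ) = 6387873.267 m.
X = (N+h)·cosφ·cosλ = 4583875.526 m; Y = (N+h)·cosφ·sinλ = 1107338.824 m; Z = (N(1−e²)+h)·sinφ = 4280076.665 m.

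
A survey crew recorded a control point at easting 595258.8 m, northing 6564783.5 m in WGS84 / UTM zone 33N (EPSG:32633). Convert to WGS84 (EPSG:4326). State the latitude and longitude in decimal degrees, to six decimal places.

lat 59.211400°, lon 16.668400°

Zone 33N: λ₀ = 15°, k₀ = 0.9996, false easting 500000 m.
Meridian distance M = (N − FN)/k₀ = 6567410.5 m.
Inverse transverse Mercator on WGS84 gives φ = 59.21140004°, λ = 16.66839955°.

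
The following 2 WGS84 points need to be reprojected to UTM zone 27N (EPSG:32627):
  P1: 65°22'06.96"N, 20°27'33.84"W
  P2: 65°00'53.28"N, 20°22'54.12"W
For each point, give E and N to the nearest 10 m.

UTM zone 27N: λ₀ = -21°, k₀ = 0.9996.
P1 (65.3686°, -20.4594°) → (525140.832, 7249643.152) m.
P2 (65.0148°, -20.3817°) → (529140.467, 7210246.534) m.

P1: E 525140 m, N 7249640 m; P2: E 529140 m, N 7210250 m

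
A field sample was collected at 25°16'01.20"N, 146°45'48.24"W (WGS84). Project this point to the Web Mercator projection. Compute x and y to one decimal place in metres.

x -16337627.0 m, y 2908575.4 m

Web Mercator is spherical with R = a = 6378137 m.
x = R·λ = 6378137 × -2.561504551 = -16337626.955 m.
y = R·ln tan(π/4 + φ/2) = 6378137 × 0.456022716 = 2908575.361 m.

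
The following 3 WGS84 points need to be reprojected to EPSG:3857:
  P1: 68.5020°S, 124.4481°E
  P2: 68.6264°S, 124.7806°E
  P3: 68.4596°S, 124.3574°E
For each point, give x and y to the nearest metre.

P1: x 13853499 m, y -10597817 m; P2: x 13890513 m, y -10635709 m; P3: x 13843402 m, y -10584949 m

Web Mercator: x = R·λ, y = R·ln tan(π/4+φ/2), R = 6378137 m.
P1 (-68.5020°, 124.4481°) → (13853499.122, -10597816.726) m.
P2 (-68.6264°, 124.7806°) → (13890512.853, -10635709.357) m.
P3 (-68.4596°, 124.3574°) → (13843402.444, -10584949.275) m.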